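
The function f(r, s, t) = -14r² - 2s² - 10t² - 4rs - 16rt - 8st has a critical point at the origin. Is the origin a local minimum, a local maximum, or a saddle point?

local maximum

The Hessian at the origin is H = [[-28, -4, -16], [-4, -4, -8], [-16, -8, -20]].
Symmetric row and column elimination reduces H to a congruent diagonal form with pivots -28, -24/7, -4/3.
That gives 3 negative pivots.
H is negative definite, so the origin is a strict local maximum.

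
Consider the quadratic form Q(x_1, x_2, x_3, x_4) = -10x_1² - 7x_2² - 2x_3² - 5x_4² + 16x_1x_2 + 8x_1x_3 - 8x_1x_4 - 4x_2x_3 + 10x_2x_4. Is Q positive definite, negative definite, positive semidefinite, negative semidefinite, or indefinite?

Write A = [[-10, 8, 4, -4], [8, -7, -2, 5], [4, -2, -2, 0], [-4, 5, 0, -5]].
Applying the same elementary operations to the rows and columns of A produces a congruent diagonal matrix with entries -10, -3/5, 2, 0.
That gives 1 positive, 2 negative, 1 zero pivots.
Hence Q is indefinite.

indefinite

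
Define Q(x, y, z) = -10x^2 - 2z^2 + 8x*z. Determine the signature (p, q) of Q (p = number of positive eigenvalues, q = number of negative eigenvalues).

(0, 2)

The symmetric matrix is A = [[-10, 0, 4], [0, 0, 0], [4, 0, -2]].
Row-reducing A symmetrically gives the diagonal entries -10, 0, -2/5.
That gives 2 negative, 1 zero pivots.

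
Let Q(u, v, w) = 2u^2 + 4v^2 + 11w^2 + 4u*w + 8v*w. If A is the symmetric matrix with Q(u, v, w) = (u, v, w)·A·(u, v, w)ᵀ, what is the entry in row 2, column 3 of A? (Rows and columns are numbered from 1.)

4

The coefficient of v·w in Q is 8. For a symmetric A this equals A[2,3] + A[3,2] = 2·A[2,3].
So A[2,3] = 8/2 = 4.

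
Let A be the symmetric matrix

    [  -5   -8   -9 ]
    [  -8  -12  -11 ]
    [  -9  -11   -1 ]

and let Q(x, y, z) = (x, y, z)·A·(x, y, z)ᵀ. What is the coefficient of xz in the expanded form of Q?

-18

The coefficient of xz is A[1,3] + A[3,1] = 2·(-9) = -18.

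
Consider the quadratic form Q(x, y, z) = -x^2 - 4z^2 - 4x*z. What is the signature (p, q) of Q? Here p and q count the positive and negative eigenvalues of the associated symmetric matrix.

The symmetric matrix is A = [[-1, 0, -2], [0, 0, 0], [-2, 0, -4]].
Congruent diagonalization of A (simultaneous row and column reduction) yields pivots -1, 0, 0.
Counting signs: 1 negative, 2 zero.

(0, 1)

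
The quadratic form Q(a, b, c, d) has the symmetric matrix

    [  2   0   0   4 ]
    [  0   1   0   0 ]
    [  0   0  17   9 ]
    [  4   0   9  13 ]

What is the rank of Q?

4

Congruent diagonalization of A (simultaneous row and column reduction) yields pivots 2, 1, 17, 4/17.
That gives 4 positive pivots.
The rank is the number of nonzero pivots: 4.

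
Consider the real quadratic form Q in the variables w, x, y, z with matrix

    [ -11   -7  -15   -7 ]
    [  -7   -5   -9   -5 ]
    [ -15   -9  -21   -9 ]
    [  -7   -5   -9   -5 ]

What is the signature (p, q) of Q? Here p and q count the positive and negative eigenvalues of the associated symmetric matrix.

Symmetric row and column elimination reduces A to a congruent diagonal form with pivots -11, -6/11, 0, 0.
So there are 2 negative, 2 zero pivots.

(0, 2)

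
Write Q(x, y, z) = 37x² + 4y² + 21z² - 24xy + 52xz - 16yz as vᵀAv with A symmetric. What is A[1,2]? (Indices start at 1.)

-12

The coefficient of x·y in Q is -24. For a symmetric A this equals A[1,2] + A[2,1] = 2·A[1,2].
So A[1,2] = -24/2 = -12.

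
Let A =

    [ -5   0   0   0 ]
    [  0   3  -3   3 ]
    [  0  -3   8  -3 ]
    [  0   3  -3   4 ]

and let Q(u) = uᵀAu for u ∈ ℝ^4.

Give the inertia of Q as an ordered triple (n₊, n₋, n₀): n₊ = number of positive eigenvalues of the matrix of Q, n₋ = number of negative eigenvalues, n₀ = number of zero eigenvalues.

(3, 1, 0)

Congruent diagonalization of A (simultaneous row and column reduction) yields pivots -5, 3, 5, 1.
Counting signs: 3 positive, 1 negative.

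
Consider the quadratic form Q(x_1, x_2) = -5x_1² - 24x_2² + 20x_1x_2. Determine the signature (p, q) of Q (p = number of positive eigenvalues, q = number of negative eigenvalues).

The symmetric matrix is A = [[-5, 10], [10, -24]].
An LDLᵀ factorisation of A has diagonal entries -5, -4.
So there are 2 negative pivots.

(0, 2)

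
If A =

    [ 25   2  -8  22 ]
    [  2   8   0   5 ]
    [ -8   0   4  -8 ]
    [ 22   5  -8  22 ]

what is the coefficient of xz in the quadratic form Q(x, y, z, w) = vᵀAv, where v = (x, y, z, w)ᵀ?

-16

The coefficient of xz is A[1,3] + A[3,1] = 2·(-8) = -16.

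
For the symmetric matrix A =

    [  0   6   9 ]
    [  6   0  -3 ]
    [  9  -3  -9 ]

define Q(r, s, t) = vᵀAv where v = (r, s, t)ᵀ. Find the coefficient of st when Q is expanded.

The coefficient of st is A[2,3] + A[3,2] = 2·(-3) = -6.

-6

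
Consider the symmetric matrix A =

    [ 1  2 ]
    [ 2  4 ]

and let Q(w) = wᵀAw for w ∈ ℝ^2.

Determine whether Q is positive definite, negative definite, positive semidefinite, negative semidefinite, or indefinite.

positive semidefinite

Row-reducing A symmetrically gives the diagonal entries 1, 0.
So there are 1 positive, 1 zero pivots.
Hence Q is positive semidefinite.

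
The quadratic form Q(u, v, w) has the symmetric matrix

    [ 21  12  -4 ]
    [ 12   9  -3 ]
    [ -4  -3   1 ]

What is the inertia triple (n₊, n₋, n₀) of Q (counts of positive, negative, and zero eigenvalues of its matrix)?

Symmetric row and column elimination reduces A to a congruent diagonal form with pivots 21, 15/7, 0.
That gives 2 positive, 1 zero pivots.

(2, 0, 1)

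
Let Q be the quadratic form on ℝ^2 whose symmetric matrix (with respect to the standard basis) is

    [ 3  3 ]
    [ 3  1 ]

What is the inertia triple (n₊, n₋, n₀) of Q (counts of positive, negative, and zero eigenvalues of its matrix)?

An LDLᵀ factorisation of A has diagonal entries 3, -2.
So there are 1 positive, 1 negative pivots.

(1, 1, 0)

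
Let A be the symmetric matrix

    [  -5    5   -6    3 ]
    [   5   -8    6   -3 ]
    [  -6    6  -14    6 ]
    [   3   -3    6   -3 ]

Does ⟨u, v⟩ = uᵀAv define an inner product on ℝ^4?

Leading principal minors: Δ_1 = -5, Δ_2 = 15, Δ_3 = -102, Δ_4 = 36.
The signs alternate starting with Δ_1 < 0, so by Sylvester's criterion Q is negative definite.
⟨·,·⟩ is an inner product exactly when A is positive definite.

no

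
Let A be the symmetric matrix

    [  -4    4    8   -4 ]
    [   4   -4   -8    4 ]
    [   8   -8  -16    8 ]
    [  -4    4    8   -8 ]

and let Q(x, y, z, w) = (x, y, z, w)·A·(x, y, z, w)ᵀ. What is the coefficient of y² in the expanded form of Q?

The coefficient of y² is the diagonal entry A[2,2] = -4.

-4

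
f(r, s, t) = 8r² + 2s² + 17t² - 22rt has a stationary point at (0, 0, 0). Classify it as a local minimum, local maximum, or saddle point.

The Hessian at the origin is H = [[16, 0, -22], [0, 4, 0], [-22, 0, 34]].
Symmetric row and column elimination reduces H to a congruent diagonal form with pivots 16, 4, 15/4.
That gives 3 positive pivots.
H is positive definite, so the origin is a strict local minimum.

local minimum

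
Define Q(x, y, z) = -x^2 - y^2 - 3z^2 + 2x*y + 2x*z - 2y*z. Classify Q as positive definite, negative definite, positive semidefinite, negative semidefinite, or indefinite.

Write A = [[-1, 1, 1], [1, -1, -1], [1, -1, -3]].
Row-reducing A symmetrically gives the diagonal entries -1, 0, -2.
So there are 2 negative, 1 zero pivots.
Hence Q is negative semidefinite.

negative semidefinite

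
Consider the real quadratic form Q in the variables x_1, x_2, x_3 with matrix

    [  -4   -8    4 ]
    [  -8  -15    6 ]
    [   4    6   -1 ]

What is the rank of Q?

Applying the same elementary operations to the rows and columns of A produces a congruent diagonal matrix with entries -4, 1, -1.
So there are 1 positive, 2 negative pivots.
The rank is the number of nonzero pivots: 3.

3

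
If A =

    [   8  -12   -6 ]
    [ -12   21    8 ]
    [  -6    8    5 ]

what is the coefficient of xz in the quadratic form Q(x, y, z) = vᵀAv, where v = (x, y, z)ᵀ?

The coefficient of xz is A[1,3] + A[3,1] = 2·(-6) = -12.

-12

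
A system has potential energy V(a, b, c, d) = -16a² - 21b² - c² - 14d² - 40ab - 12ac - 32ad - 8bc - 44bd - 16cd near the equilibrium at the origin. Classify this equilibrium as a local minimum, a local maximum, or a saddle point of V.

saddle point

The Hessian at the origin is H = [[-32, -40, -12, -32], [-40, -42, -8, -44], [-12, -8, -2, -16], [-32, -44, -16, -28]].
Symmetric row and column elimination reduces H to a congruent diagonal form with pivots -32, 8, -29/8, 60/29.
That gives 2 positive, 2 negative pivots.
H is indefinite, so the origin is a saddle point.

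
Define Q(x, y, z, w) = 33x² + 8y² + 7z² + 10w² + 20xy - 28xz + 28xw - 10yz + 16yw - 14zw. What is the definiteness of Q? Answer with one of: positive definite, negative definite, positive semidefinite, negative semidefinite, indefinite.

positive definite

The symmetric matrix of Q is A = [[33, 10, -14, 14], [10, 8, -5, 8], [-14, -5, 7, -7], [14, 8, -7, 10]].
Leading principal minors: Δ_1 = 33, Δ_2 = 164, Δ_3 = 155, Δ_4 = 150.
All leading principal minors are positive, so by Sylvester's criterion Q is positive definite.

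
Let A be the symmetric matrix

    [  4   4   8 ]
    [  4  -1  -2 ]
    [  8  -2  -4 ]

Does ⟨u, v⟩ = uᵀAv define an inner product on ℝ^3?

Row-reducing A symmetrically gives the diagonal entries 4, -5, 0.
So there are 1 positive, 1 negative, 1 zero pivots.
Hence Q is indefinite.
⟨·,·⟩ is an inner product exactly when A is positive definite.

no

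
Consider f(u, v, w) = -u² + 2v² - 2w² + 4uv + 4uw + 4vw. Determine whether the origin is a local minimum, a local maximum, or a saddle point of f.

The Hessian at the origin is H = [[-2, 4, 4], [4, 4, 4], [4, 4, -4]].
Congruent diagonalization of H (simultaneous row and column reduction) yields pivots -2, 12, -8.
That gives 1 positive, 2 negative pivots.
H is indefinite, so the origin is a saddle point.

saddle point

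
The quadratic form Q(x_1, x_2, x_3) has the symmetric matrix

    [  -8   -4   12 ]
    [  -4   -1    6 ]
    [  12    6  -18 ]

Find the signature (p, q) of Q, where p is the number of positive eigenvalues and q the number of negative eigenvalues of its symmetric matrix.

(1, 1)

Symmetric row and column elimination reduces A to a congruent diagonal form with pivots -8, 1, 0.
So there are 1 positive, 1 negative, 1 zero pivots.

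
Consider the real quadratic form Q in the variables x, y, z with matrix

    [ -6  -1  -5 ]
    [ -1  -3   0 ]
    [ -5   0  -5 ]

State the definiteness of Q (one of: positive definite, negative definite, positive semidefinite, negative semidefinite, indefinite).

negative definite

Leading principal minors: Δ_1 = -6, Δ_2 = 17, Δ_3 = -10.
The signs alternate starting with Δ_1 < 0, so by Sylvester's criterion Q is negative definite.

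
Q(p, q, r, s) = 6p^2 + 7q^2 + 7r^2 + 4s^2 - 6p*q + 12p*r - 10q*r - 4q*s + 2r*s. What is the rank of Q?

The symmetric matrix is A = [[6, -3, 6, 0], [-3, 7, -5, -2], [6, -5, 7, 1], [0, -2, 1, 4]].
Row-reducing A symmetrically gives the diagonal entries 6, 11/2, 3/11, 3.
That gives 4 positive pivots.
The rank is the number of nonzero pivots: 4.

4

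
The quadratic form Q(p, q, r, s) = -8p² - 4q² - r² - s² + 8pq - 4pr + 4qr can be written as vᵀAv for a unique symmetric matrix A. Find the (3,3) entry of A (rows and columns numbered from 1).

-1

The coefficient of r² in Q is -1, and that is exactly A[3,3].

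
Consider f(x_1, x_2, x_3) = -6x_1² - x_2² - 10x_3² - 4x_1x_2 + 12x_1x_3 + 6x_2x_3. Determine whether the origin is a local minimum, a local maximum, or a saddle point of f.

local maximum

The Hessian at the origin is H = [[-12, -4, 12], [-4, -2, 6], [12, 6, -20]].
An LDLᵀ factorisation of H has diagonal entries -12, -2/3, -2.
That gives 3 negative pivots.
H is negative definite, so the origin is a strict local maximum.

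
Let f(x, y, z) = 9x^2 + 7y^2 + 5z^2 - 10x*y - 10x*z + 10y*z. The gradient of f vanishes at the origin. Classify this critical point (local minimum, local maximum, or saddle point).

The Hessian at the origin is H = [[18, -10, -10], [-10, 14, 10], [-10, 10, 10]].
Row-reducing H symmetrically gives the diagonal entries 18, 76/9, 40/19.
That gives 3 positive pivots.
H is positive definite, so the origin is a strict local minimum.

local minimum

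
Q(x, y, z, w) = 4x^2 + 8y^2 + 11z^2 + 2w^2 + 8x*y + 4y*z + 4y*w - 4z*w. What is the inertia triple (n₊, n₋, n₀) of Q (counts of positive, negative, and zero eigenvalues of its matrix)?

(4, 0, 0)

Write A = [[4, 4, 0, 0], [4, 8, 2, 2], [0, 2, 11, -2], [0, 2, -2, 2]].
Applying the same elementary operations to the rows and columns of A produces a congruent diagonal matrix with entries 4, 4, 10, 1/10.
That gives 4 positive pivots.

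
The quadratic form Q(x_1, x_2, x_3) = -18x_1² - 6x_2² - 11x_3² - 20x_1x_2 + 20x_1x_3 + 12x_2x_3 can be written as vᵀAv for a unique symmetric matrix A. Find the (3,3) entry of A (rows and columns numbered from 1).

The coefficient of x_3² in Q is -11, and that is exactly A[3,3].

-11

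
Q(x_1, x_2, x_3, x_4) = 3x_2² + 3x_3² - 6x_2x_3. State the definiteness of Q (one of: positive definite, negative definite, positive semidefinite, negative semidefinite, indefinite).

Write A = [[0, 0, 0, 0], [0, 3, -3, 0], [0, -3, 3, 0], [0, 0, 0, 0]].
Congruent diagonalization of A (simultaneous row and column reduction) yields pivots 0, 3, 0, 0.
So there are 1 positive, 3 zero pivots.
Hence Q is positive semidefinite.

positive semidefinite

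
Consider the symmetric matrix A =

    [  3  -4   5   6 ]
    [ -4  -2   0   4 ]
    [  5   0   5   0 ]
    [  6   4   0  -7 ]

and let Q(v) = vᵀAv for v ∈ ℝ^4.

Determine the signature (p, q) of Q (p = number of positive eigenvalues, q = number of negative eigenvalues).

Row-reducing A symmetrically gives the diagonal entries 3, -22/3, 30/11, 1/3.
That gives 3 positive, 1 negative pivots.

(3, 1)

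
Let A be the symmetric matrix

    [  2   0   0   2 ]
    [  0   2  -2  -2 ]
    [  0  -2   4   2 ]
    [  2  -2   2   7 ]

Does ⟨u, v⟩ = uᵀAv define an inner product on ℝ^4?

yes

Leading principal minors: Δ_1 = 2, Δ_2 = 4, Δ_3 = 8, Δ_4 = 24.
All leading principal minors are positive, so by Sylvester's criterion Q is positive definite.
⟨·,·⟩ is an inner product exactly when A is positive definite.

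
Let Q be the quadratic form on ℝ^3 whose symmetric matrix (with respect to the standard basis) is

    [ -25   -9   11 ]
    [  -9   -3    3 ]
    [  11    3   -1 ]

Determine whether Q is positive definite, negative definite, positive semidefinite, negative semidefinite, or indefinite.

indefinite

Symmetric row and column elimination reduces A to a congruent diagonal form with pivots -25, 6/25, 0.
Counting signs: 1 positive, 1 negative, 1 zero.
Hence Q is indefinite.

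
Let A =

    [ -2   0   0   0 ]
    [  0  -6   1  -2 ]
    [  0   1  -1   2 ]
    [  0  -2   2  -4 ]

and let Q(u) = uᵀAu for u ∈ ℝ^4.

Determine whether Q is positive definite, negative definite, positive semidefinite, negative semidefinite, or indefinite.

Congruent diagonalization of A (simultaneous row and column reduction) yields pivots -2, -6, -5/6, 0.
So there are 3 negative, 1 zero pivots.
Hence Q is negative semidefinite.

negative semidefinite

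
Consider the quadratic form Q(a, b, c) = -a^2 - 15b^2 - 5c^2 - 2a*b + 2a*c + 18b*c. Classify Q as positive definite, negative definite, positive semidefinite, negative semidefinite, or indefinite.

The symmetric matrix is A = [[-1, -1, 1], [-1, -15, 9], [1, 9, -5]].
Row-reducing A symmetrically gives the diagonal entries -1, -14, 4/7.
So there are 1 positive, 2 negative pivots.
Hence Q is indefinite.

indefinite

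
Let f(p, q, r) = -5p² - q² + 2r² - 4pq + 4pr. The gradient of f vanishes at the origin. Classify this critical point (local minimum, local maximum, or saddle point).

The Hessian at the origin is H = [[-10, -4, 4], [-4, -2, 0], [4, 0, 4]].
Congruent diagonalization of H (simultaneous row and column reduction) yields pivots -10, -2/5, 12.
Counting signs: 1 positive, 2 negative.
H is indefinite, so the origin is a saddle point.

saddle point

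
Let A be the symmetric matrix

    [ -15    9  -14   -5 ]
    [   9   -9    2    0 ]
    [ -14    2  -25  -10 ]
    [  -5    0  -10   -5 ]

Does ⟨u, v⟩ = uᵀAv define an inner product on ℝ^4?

no

Leading principal minors: Δ_1 = -15, Δ_2 = 54, Δ_3 = -30, Δ_4 = 25.
The signs alternate starting with Δ_1 < 0, so by Sylvester's criterion Q is negative definite.
⟨·,·⟩ is an inner product exactly when A is positive definite.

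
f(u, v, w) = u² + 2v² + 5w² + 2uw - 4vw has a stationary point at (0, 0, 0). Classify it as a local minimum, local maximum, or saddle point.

local minimum

The Hessian at the origin is H = [[2, 0, 2], [0, 4, -4], [2, -4, 10]].
Applying the same elementary operations to the rows and columns of H produces a congruent diagonal matrix with entries 2, 4, 4.
Counting signs: 3 positive.
H is positive definite, so the origin is a strict local minimum.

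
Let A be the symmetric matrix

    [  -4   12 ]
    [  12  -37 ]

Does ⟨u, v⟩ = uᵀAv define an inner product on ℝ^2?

no

Leading principal minors: Δ_1 = -4, Δ_2 = 4.
The signs alternate starting with Δ_1 < 0, so by Sylvester's criterion Q is negative definite.
⟨·,·⟩ is an inner product exactly when A is positive definite.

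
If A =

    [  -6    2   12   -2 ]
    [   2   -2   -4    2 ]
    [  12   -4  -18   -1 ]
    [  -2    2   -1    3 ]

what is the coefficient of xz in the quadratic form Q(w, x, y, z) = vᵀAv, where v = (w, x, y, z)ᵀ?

The coefficient of xz is A[2,4] + A[4,2] = 2·2 = 4.

4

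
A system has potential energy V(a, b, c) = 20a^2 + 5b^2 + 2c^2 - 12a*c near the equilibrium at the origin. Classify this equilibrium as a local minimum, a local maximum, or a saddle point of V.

local minimum

The Hessian at the origin is H = [[40, 0, -12], [0, 10, 0], [-12, 0, 4]].
Applying the same elementary operations to the rows and columns of H produces a congruent diagonal matrix with entries 40, 10, 2/5.
Counting signs: 3 positive.
H is positive definite, so the origin is a strict local minimum.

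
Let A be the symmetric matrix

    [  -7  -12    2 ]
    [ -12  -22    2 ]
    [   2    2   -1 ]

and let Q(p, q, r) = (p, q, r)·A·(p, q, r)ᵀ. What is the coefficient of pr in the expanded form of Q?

The coefficient of pr is A[1,3] + A[3,1] = 2·2 = 4.

4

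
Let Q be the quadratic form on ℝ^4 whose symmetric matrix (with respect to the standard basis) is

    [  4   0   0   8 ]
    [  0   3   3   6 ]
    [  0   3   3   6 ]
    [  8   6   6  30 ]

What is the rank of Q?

Symmetric row and column elimination reduces A to a congruent diagonal form with pivots 4, 3, 0, 2.
So there are 3 positive, 1 zero pivots.
The rank is the number of nonzero pivots: 3.

3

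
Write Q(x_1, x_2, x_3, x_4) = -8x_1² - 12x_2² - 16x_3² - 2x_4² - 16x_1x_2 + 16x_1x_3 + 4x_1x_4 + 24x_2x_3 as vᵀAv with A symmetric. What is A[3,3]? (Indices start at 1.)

-16

The coefficient of x_3² in Q is -16, and that is exactly A[3,3].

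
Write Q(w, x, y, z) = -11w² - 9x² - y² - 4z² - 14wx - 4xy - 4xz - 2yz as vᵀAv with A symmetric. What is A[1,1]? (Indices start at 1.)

The coefficient of w² in Q is -11, and that is exactly A[1,1].

-11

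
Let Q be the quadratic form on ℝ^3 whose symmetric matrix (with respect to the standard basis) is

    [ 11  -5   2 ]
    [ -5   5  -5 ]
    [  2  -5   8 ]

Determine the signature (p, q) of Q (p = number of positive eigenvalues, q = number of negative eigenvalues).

(3, 0)

An LDLᵀ factorisation of A has diagonal entries 11, 30/11, 3/2.
So there are 3 positive pivots.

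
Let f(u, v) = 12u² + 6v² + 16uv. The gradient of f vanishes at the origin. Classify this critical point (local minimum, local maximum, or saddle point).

The Hessian at the origin is H = [[24, 16], [16, 12]].
det H = 24·12 − (16)² = 32 > 0 and H[1,1] = 24 > 0, so H is positive definite.
Therefore the origin is a local minimum.

local minimum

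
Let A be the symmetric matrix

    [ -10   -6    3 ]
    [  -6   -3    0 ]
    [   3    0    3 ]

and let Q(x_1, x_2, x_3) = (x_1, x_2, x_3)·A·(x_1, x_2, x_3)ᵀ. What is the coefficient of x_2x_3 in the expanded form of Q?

The coefficient of x_2x_3 is A[2,3] + A[3,2] = 2·0 = 0.

0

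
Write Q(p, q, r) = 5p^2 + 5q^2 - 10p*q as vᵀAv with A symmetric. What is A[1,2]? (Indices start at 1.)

-5

The coefficient of p·q in Q is -10. For a symmetric A this equals A[1,2] + A[2,1] = 2·A[1,2].
So A[1,2] = -10/2 = -5.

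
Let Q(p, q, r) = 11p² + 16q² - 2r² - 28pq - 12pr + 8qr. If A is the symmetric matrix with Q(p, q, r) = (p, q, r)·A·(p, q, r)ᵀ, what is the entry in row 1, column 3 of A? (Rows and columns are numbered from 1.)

-6

The coefficient of p·r in Q is -12. For a symmetric A this equals A[1,3] + A[3,1] = 2·A[1,3].
So A[1,3] = -12/2 = -6.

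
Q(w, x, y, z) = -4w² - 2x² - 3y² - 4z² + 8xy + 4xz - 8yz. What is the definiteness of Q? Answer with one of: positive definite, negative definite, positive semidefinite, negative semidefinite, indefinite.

indefinite

The symmetric matrix is A = [[-4, 0, 0, 0], [0, -2, 4, 2], [0, 4, -3, -4], [0, 2, -4, -4]].
Symmetric row and column elimination reduces A to a congruent diagonal form with pivots -4, -2, 5, -2.
That gives 1 positive, 3 negative pivots.
Hence Q is indefinite.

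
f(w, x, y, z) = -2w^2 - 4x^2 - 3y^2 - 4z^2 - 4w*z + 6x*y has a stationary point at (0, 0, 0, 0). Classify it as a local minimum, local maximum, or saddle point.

local maximum

The Hessian at the origin is H = [[-4, 0, 0, -4], [0, -8, 6, 0], [0, 6, -6, 0], [-4, 0, 0, -8]].
Applying the same elementary operations to the rows and columns of H produces a congruent diagonal matrix with entries -4, -8, -3/2, -4.
Counting signs: 4 negative.
H is negative definite, so the origin is a strict local maximum.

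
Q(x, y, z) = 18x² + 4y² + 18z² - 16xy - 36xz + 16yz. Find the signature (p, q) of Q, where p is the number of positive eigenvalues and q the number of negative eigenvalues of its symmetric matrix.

(2, 0)

The associated matrix is A = [[18, -8, -18], [-8, 4, 8], [-18, 8, 18]].
Applying the same elementary operations to the rows and columns of A produces a congruent diagonal matrix with entries 18, 4/9, 0.
So there are 2 positive, 1 zero pivots.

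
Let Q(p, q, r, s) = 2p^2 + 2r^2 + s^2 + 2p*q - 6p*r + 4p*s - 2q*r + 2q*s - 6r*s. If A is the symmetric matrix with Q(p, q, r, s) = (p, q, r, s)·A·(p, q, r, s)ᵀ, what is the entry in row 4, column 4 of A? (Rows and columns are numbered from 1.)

1

The coefficient of s^2 in Q is 1, and that is exactly A[4,4].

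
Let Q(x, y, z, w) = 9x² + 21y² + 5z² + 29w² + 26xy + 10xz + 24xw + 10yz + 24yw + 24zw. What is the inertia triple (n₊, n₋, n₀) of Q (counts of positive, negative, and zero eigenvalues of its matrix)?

The associated matrix is A = [[9, 13, 5, 12], [13, 21, 5, 12], [5, 5, 5, 12], [12, 12, 12, 29]].
Symmetric row and column elimination reduces A to a congruent diagonal form with pivots 9, 20/9, 0, 1/5.
So there are 3 positive, 1 zero pivots.

(3, 0, 1)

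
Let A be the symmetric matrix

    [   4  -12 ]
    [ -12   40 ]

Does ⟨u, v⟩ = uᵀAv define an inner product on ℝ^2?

Applying the same elementary operations to the rows and columns of A produces a congruent diagonal matrix with entries 4, 4.
That gives 2 positive pivots.
Hence Q is positive definite.
⟨·,·⟩ is an inner product exactly when A is positive definite.

yes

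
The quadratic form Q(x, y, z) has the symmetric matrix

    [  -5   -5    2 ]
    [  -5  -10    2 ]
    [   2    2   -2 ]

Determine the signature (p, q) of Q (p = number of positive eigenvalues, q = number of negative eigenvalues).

(0, 3)

Row-reducing A symmetrically gives the diagonal entries -5, -5, -6/5.
Counting signs: 3 negative.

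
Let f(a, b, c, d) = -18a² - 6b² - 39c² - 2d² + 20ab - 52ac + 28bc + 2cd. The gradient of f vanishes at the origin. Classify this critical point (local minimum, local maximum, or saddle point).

local maximum

The Hessian at the origin is H = [[-36, 20, -52, 0], [20, -12, 28, 0], [-52, 28, -78, 2], [0, 0, 2, -4]].
Row-reducing H symmetrically gives the diagonal entries -36, -8/9, -2, -2.
That gives 4 negative pivots.
H is negative definite, so the origin is a strict local maximum.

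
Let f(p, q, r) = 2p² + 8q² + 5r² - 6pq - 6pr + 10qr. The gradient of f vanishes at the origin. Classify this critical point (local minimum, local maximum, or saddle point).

The Hessian at the origin is H = [[4, -6, -6], [-6, 16, 10], [-6, 10, 10]].
Row-reducing H symmetrically gives the diagonal entries 4, 7, 6/7.
So there are 3 positive pivots.
H is positive definite, so the origin is a strict local minimum.

local minimum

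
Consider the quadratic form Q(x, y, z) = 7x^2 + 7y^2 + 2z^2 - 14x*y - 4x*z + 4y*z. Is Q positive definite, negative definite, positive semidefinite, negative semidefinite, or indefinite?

positive semidefinite

The symmetric matrix is A = [[7, -7, -2], [-7, 7, 2], [-2, 2, 2]].
Congruent diagonalization of A (simultaneous row and column reduction) yields pivots 7, 0, 10/7.
That gives 2 positive, 1 zero pivots.
Hence Q is positive semidefinite.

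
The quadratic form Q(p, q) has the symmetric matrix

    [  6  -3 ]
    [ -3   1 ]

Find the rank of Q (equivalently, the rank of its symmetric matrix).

2

An LDLᵀ factorisation of A has diagonal entries 6, -1/2.
Counting signs: 1 positive, 1 negative.
The rank is the number of nonzero pivots: 2.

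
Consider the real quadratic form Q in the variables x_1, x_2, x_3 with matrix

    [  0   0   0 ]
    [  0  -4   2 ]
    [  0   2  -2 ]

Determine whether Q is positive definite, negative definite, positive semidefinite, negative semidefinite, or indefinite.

Congruent diagonalization of A (simultaneous row and column reduction) yields pivots 0, -4, -1.
That gives 2 negative, 1 zero pivots.
Hence Q is negative semidefinite.

negative semidefinite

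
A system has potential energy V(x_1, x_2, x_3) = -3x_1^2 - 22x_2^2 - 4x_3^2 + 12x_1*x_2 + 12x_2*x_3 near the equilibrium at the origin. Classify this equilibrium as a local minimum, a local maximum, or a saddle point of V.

The Hessian at the origin is H = [[-6, 12, 0], [12, -44, 12], [0, 12, -8]].
Symmetric row and column elimination reduces H to a congruent diagonal form with pivots -6, -20, -4/5.
So there are 3 negative pivots.
H is negative definite, so the origin is a strict local maximum.

local maximum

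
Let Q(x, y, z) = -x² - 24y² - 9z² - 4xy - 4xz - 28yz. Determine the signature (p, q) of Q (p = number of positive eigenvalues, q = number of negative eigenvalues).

(0, 2)

The associated matrix is A = [[-1, -2, -2], [-2, -24, -14], [-2, -14, -9]].
Symmetric row and column elimination reduces A to a congruent diagonal form with pivots -1, -20, 0.
So there are 2 negative, 1 zero pivots.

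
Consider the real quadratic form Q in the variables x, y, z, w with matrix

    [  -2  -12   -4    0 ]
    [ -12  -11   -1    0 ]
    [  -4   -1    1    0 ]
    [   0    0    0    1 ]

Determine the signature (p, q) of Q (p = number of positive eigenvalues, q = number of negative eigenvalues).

An LDLᵀ factorisation of A has diagonal entries -2, 61, 20/61, 1.
Counting signs: 3 positive, 1 negative.

(3, 1)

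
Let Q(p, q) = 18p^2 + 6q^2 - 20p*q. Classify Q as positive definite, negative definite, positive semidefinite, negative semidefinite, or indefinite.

positive definite

The associated matrix is A = [[18, -10], [-10, 6]].
Row-reducing A symmetrically gives the diagonal entries 18, 4/9.
That gives 2 positive pivots.
Hence Q is positive definite.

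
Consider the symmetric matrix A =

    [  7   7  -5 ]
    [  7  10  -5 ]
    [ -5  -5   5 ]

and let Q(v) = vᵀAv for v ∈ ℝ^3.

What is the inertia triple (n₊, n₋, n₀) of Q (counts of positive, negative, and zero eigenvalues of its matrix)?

(3, 0, 0)

Congruent diagonalization of A (simultaneous row and column reduction) yields pivots 7, 3, 10/7.
That gives 3 positive pivots.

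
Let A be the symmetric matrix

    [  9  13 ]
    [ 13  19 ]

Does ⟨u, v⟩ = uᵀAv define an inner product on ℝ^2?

For the 2×2 matrix [[9, 13], [13, 19]]: det = 9·19 − (13)² = 2, trace = 28.
det > 0 so both eigenvalues share the sign of the trace; trace = 28 > 0 ⇒ both positive.
⟨·,·⟩ is an inner product exactly when A is positive definite.

yes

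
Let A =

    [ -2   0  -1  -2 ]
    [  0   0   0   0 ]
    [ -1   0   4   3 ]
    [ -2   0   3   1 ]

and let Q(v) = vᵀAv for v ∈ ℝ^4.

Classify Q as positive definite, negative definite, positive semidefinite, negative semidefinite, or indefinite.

indefinite

Row-reducing A symmetrically gives the diagonal entries -2, 0, 9/2, -5/9.
That gives 1 positive, 2 negative, 1 zero pivots.
Hence Q is indefinite.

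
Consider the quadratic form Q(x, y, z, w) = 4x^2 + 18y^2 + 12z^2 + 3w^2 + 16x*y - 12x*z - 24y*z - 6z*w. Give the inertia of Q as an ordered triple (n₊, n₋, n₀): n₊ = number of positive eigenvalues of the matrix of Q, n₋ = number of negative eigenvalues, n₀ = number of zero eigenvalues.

Write A = [[4, 8, -6, 0], [8, 18, -12, 0], [-6, -12, 12, -3], [0, 0, -3, 3]].
Congruent diagonalization of A (simultaneous row and column reduction) yields pivots 4, 2, 3, 0.
So there are 3 positive, 1 zero pivots.

(3, 0, 1)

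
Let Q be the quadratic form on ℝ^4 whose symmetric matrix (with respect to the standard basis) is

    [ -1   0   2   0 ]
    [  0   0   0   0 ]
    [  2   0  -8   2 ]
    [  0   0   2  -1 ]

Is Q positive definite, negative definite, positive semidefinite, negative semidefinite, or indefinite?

Symmetric row and column elimination reduces A to a congruent diagonal form with pivots -1, 0, -4, 0.
So there are 2 negative, 2 zero pivots.
Hence Q is negative semidefinite.

negative semidefinite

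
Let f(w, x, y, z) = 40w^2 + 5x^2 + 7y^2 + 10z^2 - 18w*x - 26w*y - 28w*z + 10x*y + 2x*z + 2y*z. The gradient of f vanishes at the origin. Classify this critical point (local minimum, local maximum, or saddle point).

The Hessian at the origin is H = [[80, -18, -26, -28], [-18, 10, 10, 2], [-26, 10, 14, 2], [-28, 2, 2, 20]].
Congruent diagonalization of H (simultaneous row and column reduction) yields pivots 80, 119/20, 316/119, 60/79.
Counting signs: 4 positive.
H is positive definite, so the origin is a strict local minimum.

local minimum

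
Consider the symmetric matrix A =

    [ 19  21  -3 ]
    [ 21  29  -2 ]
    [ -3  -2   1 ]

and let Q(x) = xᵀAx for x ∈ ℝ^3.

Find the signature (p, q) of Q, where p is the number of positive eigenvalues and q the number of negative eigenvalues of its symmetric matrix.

Applying the same elementary operations to the rows and columns of A produces a congruent diagonal matrix with entries 19, 110/19, 5/22.
So there are 3 positive pivots.

(3, 0)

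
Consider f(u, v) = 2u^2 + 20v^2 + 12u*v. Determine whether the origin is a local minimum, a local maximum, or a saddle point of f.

The Hessian at the origin is H = [[4, 12], [12, 40]].
det H = 4·40 − (12)² = 16 > 0 and H[1,1] = 4 > 0, so H is positive definite.
Therefore the origin is a local minimum.

local minimum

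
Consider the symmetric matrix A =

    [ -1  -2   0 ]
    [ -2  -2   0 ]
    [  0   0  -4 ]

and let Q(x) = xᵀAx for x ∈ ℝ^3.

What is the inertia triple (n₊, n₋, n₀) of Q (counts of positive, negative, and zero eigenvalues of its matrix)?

(1, 2, 0)

Applying the same elementary operations to the rows and columns of A produces a congruent diagonal matrix with entries -1, 2, -4.
So there are 1 positive, 2 negative pivots.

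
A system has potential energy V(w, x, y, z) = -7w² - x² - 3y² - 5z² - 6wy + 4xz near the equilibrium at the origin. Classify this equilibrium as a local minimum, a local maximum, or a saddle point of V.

local maximum

The Hessian at the origin is H = [[-14, 0, -6, 0], [0, -2, 0, 4], [-6, 0, -6, 0], [0, 4, 0, -10]].
Symmetric row and column elimination reduces H to a congruent diagonal form with pivots -14, -2, -24/7, -2.
So there are 4 negative pivots.
H is negative definite, so the origin is a strict local maximum.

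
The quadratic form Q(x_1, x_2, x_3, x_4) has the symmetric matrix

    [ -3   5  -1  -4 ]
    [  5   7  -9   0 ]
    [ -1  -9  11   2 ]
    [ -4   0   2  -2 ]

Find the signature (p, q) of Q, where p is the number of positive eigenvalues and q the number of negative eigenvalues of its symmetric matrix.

(2, 1)

Symmetric row and column elimination reduces A to a congruent diagonal form with pivots -3, 46/3, 90/23, 0.
Counting signs: 2 positive, 1 negative, 1 zero.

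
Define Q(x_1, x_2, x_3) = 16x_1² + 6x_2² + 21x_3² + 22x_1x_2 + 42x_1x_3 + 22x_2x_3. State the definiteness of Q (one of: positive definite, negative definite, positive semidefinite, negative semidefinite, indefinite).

Write A = [[16, 11, 21], [11, 6, 11], [21, 11, 21]].
Row-reducing A symmetrically gives the diagonal entries 16, -25/16, 1.
That gives 2 positive, 1 negative pivots.
Hence Q is indefinite.

indefinite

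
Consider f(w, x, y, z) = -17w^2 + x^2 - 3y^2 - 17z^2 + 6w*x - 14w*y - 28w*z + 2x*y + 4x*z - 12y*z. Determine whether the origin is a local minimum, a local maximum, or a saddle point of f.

saddle point

The Hessian at the origin is H = [[-34, 6, -14, -28], [6, 2, 2, 4], [-14, 2, -6, -12], [-28, 4, -12, -34]].
Applying the same elementary operations to the rows and columns of H produces a congruent diagonal matrix with entries -34, 52/17, -4/13, -10.
That gives 1 positive, 3 negative pivots.
H is indefinite, so the origin is a saddle point.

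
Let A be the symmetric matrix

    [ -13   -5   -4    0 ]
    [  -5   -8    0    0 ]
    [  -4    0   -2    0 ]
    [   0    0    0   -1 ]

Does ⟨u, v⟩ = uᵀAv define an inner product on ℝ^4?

no

Symmetric row and column elimination reduces A to a congruent diagonal form with pivots -13, -79/13, -30/79, -1.
So there are 4 negative pivots.
Hence Q is negative definite.
⟨·,·⟩ is an inner product exactly when A is positive definite.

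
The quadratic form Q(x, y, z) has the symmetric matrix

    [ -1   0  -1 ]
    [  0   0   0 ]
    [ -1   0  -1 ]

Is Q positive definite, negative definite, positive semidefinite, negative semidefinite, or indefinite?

negative semidefinite

Congruent diagonalization of A (simultaneous row and column reduction) yields pivots -1, 0, 0.
Counting signs: 1 negative, 2 zero.
Hence Q is negative semidefinite.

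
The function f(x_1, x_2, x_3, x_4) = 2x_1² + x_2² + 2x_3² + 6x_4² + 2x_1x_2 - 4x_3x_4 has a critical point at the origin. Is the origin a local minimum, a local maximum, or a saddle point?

The Hessian at the origin is H = [[4, 2, 0, 0], [2, 2, 0, 0], [0, 0, 4, -4], [0, 0, -4, 12]].
Row-reducing H symmetrically gives the diagonal entries 4, 1, 4, 8.
That gives 4 positive pivots.
H is positive definite, so the origin is a strict local minimum.

local minimum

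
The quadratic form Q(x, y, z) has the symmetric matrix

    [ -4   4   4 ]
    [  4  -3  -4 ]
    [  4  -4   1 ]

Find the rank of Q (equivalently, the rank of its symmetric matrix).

3

Congruent diagonalization of A (simultaneous row and column reduction) yields pivots -4, 1, 5.
So there are 2 positive, 1 negative pivots.
The rank is the number of nonzero pivots: 3.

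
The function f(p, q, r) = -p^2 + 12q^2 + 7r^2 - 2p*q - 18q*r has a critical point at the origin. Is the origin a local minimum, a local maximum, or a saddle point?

saddle point

The Hessian at the origin is H = [[-2, -2, 0], [-2, 24, -18], [0, -18, 14]].
Symmetric row and column elimination reduces H to a congruent diagonal form with pivots -2, 26, 20/13.
So there are 2 positive, 1 negative pivots.
H is indefinite, so the origin is a saddle point.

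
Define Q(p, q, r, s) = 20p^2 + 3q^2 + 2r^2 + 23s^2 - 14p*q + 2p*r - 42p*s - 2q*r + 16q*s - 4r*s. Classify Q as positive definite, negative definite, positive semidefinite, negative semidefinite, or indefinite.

Write A = [[20, -7, 1, -21], [-7, 3, -1, 8], [1, -1, 2, -2], [-21, 8, -2, 23]].
An LDLᵀ factorisation of A has diagonal entries 20, 11/20, 13/11, 2/13.
Counting signs: 4 positive.
Hence Q is positive definite.

positive definite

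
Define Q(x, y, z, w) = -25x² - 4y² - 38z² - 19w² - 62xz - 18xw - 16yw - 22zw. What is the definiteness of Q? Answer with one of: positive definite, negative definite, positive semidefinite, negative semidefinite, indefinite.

The symmetric matrix is A = [[-25, 0, -31, -9], [0, -4, 0, -8], [-31, 0, -38, -11], [-9, -8, -11, -19]].
Congruent diagonalization of A (simultaneous row and column reduction) yields pivots -25, -4, 11/25, 2/11.
Counting signs: 2 positive, 2 negative.
Hence Q is indefinite.

indefinite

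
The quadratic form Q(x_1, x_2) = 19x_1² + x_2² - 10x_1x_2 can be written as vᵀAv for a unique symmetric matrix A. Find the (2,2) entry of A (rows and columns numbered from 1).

The coefficient of x_2² in Q is 1, and that is exactly A[2,2].

1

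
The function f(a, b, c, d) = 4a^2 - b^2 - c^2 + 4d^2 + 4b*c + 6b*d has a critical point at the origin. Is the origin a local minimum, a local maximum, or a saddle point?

The Hessian at the origin is H = [[8, 0, 0, 0], [0, -2, 4, 6], [0, 4, -2, 0], [0, 6, 0, 8]].
An LDLᵀ factorisation of H has diagonal entries 8, -2, 6, 2.
So there are 3 positive, 1 negative pivots.
H is indefinite, so the origin is a saddle point.

saddle point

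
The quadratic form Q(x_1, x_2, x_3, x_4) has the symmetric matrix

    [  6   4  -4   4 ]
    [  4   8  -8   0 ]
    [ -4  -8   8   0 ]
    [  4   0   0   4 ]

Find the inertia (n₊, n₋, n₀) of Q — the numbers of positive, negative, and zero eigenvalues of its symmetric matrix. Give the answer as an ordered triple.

Congruent diagonalization of A (simultaneous row and column reduction) yields pivots 6, 16/3, 0, 0.
That gives 2 positive, 2 zero pivots.

(2, 0, 2)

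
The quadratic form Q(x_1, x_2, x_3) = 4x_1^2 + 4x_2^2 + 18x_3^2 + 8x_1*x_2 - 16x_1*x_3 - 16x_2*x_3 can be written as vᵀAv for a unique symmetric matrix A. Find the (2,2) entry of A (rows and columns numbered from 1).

The coefficient of x_2^2 in Q is 4, and that is exactly A[2,2].

4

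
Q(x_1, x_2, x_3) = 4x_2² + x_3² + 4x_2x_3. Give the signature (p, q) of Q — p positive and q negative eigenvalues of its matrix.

(1, 0)

The symmetric matrix is A = [[0, 0, 0], [0, 4, 2], [0, 2, 1]].
Applying the same elementary operations to the rows and columns of A produces a congruent diagonal matrix with entries 0, 4, 0.
Counting signs: 1 positive, 2 zero.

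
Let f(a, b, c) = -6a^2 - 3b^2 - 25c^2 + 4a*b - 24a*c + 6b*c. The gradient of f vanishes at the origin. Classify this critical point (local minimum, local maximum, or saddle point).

local maximum

The Hessian at the origin is H = [[-12, 4, -24], [4, -6, 6], [-24, 6, -50]].
Applying the same elementary operations to the rows and columns of H produces a congruent diagonal matrix with entries -12, -14/3, -8/7.
That gives 3 negative pivots.
H is negative definite, so the origin is a strict local maximum.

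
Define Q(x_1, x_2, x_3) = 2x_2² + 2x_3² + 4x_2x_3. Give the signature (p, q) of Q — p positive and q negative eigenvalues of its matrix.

The associated matrix is A = [[0, 0, 0], [0, 2, 2], [0, 2, 2]].
Symmetric row and column elimination reduces A to a congruent diagonal form with pivots 0, 2, 0.
That gives 1 positive, 2 zero pivots.

(1, 0)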